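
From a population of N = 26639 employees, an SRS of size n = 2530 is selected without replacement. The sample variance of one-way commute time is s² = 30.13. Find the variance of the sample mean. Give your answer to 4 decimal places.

0.0108

Under SRS without replacement, Var(ȳ) = (1 − f)·s²/n with f = n/N = 2530/26639 = 0.09497354.
Var(ȳ) = (1 − 0.09497354)·30.13/2530 = 0.90502646·0.011909091 = 0.010778042.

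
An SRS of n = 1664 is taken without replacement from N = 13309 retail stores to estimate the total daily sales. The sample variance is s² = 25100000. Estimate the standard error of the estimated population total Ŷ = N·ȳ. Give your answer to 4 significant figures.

Var(Ŷ) = N²·Var(ȳ) = N²·(1 − n/N)·s²/n.
f = 1664/13309 = 0.12502818; Var(ȳ) = 0.87497182·25100000/1664 = 13198.193.
Var(Ŷ) = 13309² · 13198.193 = 2.3377891 × 10^12.
SE(Ŷ) = √(2.3377891 × 10^12) = 1.529 × 10^6.

1.529 × 10^6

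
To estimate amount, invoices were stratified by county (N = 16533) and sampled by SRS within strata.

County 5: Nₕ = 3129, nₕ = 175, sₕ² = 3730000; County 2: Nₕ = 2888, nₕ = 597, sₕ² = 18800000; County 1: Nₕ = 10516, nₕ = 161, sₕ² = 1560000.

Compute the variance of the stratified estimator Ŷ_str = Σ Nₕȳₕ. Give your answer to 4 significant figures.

Var(Ŷ_str) = Σₕ Nₕ²(1 − fₕ)sₕ²/nₕ.
County 5: 3129²·(1 − 175/3129)·3730000/175 = 1.9700935 × 10^11.
County 2: 2888²·(1 − 597/2888)·18800000/597 = 2.083559 × 10^11.
County 1: 10516²·(1 − 161/10516)·1560000/161 = 1.055114 × 10^12.
Sum = 1.4604793 × 10^12.

1.460 × 10^12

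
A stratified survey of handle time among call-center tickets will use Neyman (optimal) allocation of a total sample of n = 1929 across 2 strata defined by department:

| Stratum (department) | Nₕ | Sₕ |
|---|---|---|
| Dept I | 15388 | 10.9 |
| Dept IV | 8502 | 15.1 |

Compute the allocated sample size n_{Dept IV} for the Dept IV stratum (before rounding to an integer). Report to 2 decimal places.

836.33

Neyman allocation: nₕ = n·NₕSₕ / Σⱼ NⱼSⱼ.
Σ NⱼSⱼ = 15388·10.9 + 8502·15.1 = 296109.4.
n_{Dept IV} = 1929·8502·15.1 / 296109.4 = 836.33.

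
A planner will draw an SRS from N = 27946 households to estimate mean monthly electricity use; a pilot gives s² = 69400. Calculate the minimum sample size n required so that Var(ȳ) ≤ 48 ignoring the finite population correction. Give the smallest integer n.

1446

Without fpc, n₀ = s²/D = 69400/48 = 1445.8333.
Rounding up, n = 1446.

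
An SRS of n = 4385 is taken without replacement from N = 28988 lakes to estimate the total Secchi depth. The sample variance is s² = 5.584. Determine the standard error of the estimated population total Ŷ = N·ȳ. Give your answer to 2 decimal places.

953.00

Var(Ŷ) = N²·Var(ȳ) = N²·(1 − n/N)·s²/n.
f = 4385/28988 = 0.15126949; Var(ȳ) = 0.84873051·5.584/4385 = 0.0010808007.
Var(Ŷ) = 28988² · 0.0010808007 = 908201.31.
SE(Ŷ) = √(908201.31) = 953.00.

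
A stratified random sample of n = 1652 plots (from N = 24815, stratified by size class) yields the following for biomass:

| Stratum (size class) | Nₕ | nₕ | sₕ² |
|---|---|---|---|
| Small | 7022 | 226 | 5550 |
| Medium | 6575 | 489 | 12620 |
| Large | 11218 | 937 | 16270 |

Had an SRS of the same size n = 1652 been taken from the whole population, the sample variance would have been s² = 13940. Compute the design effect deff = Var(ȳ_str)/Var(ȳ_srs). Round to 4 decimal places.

0.8674

Var(ȳ_str) = Σ Wₕ²(1−fₕ)sₕ²/nₕ with Wₕ = Nₕ/24815:
  Small: (7022/24815)²·(1−226/7022)·5550/226 = 1.9031376
  Medium: (6575/24815)²·(1−489/6575)·12620/489 = 1.677064
  Large: (11218/24815)²·(1−937/11218)·16270/937 = 3.2521472
  → Var(ȳ_str) = 6.8323488.
Var(ȳ_srs) = (1 − 1652/24815)·13940/1652 = 7.8764997.
deff = 6.8323488 / 7.8764997 = 0.8674.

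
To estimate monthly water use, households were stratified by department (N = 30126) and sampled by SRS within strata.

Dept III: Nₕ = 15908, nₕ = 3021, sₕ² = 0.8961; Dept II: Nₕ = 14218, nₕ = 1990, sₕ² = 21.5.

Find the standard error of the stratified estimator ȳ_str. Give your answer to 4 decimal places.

0.0462

Var(ȳ_str) = Σₕ Wₕ²(1 − fₕ)sₕ²/nₕ with Wₕ = Nₕ/N, N = 30126.
Dept III: Wₕ = 0.52804886; term = 0.52804886²·(1 − 0.18990445)·0.8961/3021 = 6.7002378 × 10^-5.
Dept II: Wₕ = 0.47195114; term = 0.47195114²·(1 − 0.13996343)·21.5/1990 = 0.0020696475.
Sum = 0.0021366499.
SE = √(0.0021366499) = 0.0462.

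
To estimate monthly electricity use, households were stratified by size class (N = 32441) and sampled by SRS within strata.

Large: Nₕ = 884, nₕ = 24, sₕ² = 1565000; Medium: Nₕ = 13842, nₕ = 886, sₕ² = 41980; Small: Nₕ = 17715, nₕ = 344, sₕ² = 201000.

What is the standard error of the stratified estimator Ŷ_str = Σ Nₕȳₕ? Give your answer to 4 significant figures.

Var(Ŷ_str) = Σₕ Nₕ²(1 − fₕ)sₕ²/nₕ.
Large: 884²·(1 − 24/884)·1565000/24 = 4.9573983 × 10^10.
Medium: 13842²·(1 − 886/13842)·41980/886 = 8.497252 × 10^9.
Small: 17715²·(1 − 344/17715)·201000/344 = 1.7980576 × 10^11.
Sum = 2.37877 × 10^11.
SE = √(2.37877 × 10^11) = 487700.

487700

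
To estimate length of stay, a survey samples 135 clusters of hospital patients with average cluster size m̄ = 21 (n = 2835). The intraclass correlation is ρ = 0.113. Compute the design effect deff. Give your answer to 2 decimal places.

3.26

deff = 1 + (21 − 1)·0.113 = 1 + 2.26 = 3.26.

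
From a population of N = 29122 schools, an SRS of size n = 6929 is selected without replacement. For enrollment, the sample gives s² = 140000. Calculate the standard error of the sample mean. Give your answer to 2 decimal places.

3.92

Under SRS without replacement, Var(ȳ) = (1 − f)·s²/n with f = n/N = 6929/29122 = 0.23793009.
Var(ȳ) = (1 − 0.23793009)·140000/6929 = 0.76206991·20.204936 = 15.397574.
SE(ȳ) = √(15.397574) = 3.92.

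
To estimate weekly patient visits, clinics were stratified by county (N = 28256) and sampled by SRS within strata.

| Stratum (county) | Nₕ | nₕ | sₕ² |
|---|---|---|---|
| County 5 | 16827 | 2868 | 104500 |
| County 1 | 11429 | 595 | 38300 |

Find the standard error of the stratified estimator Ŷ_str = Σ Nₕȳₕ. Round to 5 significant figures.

Var(Ŷ_str) = Σₕ Nₕ²(1 − fₕ)sₕ²/nₕ.
County 5: 16827²·(1 − 2868/16827)·104500/2868 = 8.5585097 × 10^9.
County 1: 11429²·(1 − 595/11429)·38300/595 = 7.9703771 × 10^9.
Sum = 1.6528887 × 10^10.
SE = √(1.6528887 × 10^10) = 128560.

128560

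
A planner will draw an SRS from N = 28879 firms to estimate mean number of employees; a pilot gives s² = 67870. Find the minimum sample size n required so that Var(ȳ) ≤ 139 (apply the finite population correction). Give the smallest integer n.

Without fpc, n₀ = s²/D = 67870/139 = 488.2734.
With fpc, (1 − n/N)·s²/n ≤ D requires n ≥ n₀/(1 + n₀/N) = 488.2734/(1 + 488.2734/28879) = 480.1551.
Rounding up, n = 481.

481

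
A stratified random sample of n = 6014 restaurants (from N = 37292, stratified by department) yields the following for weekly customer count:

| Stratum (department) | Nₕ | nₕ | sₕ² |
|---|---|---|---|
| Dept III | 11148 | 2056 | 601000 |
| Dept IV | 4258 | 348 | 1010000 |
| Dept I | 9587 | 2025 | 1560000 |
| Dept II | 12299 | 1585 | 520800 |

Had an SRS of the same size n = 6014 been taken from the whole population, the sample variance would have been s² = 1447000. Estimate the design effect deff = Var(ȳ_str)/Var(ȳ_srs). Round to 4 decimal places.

Var(ȳ_str) = Σ Wₕ²(1−fₕ)sₕ²/nₕ with Wₕ = Nₕ/37292:
  Dept III: (11148/37292)²·(1−2056/11148)·601000/2056 = 21.304748
  Dept IV: (4258/37292)²·(1−348/4258)·1010000/348 = 34.74507
  Dept I: (9587/37292)²·(1−2025/9587)·1560000/2025 = 40.159437
  Dept II: (12299/37292)²·(1−1585/12299)·520800/1585 = 31.133776
  → Var(ȳ_str) = 127.34303.
Var(ȳ_srs) = (1 − 6014/37292)·1447000/6014 = 201.80337.
deff = 127.34303 / 201.80337 = 0.6310.

0.6310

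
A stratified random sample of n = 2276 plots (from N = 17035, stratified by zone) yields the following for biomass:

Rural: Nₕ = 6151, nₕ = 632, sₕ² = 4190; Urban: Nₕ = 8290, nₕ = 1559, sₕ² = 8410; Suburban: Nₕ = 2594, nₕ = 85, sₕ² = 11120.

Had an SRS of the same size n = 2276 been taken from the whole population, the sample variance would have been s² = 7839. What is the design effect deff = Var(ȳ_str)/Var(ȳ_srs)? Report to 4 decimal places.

1.5908

Var(ȳ_str) = Σ Wₕ²(1−fₕ)sₕ²/nₕ with Wₕ = Nₕ/17035:
  Rural: (6151/17035)²·(1−632/6151)·4190/632 = 0.77556605
  Urban: (8290/17035)²·(1−1559/8290)·8410/1559 = 1.0372889
  Suburban: (2594/17035)²·(1−85/2594)·11120/85 = 2.9340818
  → Var(ȳ_str) = 4.7469368.
Var(ȳ_srs) = (1 − 2276/17035)·7839/2276 = 2.9840301.
deff = 4.7469368 / 2.9840301 = 1.5908.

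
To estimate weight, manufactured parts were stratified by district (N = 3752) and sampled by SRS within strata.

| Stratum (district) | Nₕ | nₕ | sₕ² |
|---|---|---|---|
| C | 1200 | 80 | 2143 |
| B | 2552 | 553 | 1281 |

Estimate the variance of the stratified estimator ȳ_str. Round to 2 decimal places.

Var(ȳ_str) = Σₕ Wₕ²(1 − fₕ)sₕ²/nₕ with Wₕ = Nₕ/N, N = 3752.
C: Wₕ = 0.31982942; term = 0.31982942²·(1 − 0.06666667)·2143/80 = 2.557442.
B: Wₕ = 0.68017058; term = 0.68017058²·(1 − 0.21669279)·1281/553 = 0.83944414.
Sum = 3.3968861.

3.40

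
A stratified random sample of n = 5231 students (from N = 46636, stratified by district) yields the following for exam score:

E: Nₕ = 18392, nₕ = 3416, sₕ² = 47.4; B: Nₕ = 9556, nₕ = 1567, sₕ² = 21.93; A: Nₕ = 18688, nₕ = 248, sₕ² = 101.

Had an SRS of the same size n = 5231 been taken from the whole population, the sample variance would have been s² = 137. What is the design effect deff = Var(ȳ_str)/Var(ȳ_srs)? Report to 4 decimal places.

2.8718

Var(ȳ_str) = Σ Wₕ²(1−fₕ)sₕ²/nₕ with Wₕ = Nₕ/46636:
  E: (18392/46636)²·(1−3416/18392)·47.4/3416 = 0.0017572869
  B: (9556/46636)²·(1−1567/9556)·21.93/1567 = 4.9124213 × 10^-4
  A: (18688/46636)²·(1−248/18688)·101/248 = 0.064528393
  → Var(ȳ_str) = 0.066776922.
Var(ȳ_srs) = (1 − 5231/46636)·137/5231 = 0.023252376.
deff = 0.066776922 / 0.023252376 = 2.8718.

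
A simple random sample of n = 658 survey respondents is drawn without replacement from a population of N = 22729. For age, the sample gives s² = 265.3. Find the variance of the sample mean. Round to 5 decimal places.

Under SRS without replacement, Var(ȳ) = (1 − f)·s²/n with f = n/N = 658/22729 = 0.02894980.
Var(ȳ) = (1 − 0.02894980)·265.3/658 = 0.97105020·0.40319149 = 0.39151918.

0.39152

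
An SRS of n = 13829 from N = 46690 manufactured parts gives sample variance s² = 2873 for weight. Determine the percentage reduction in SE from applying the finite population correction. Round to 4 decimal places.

f = n/N = 13829/46690 = 0.29618762.
SE_no-fpc = √(s²/n) = 0.45579801; SE_fpc = √((1−f)s²/n) = 0.38238502.
Ratio = √(1−f) = 0.83893527. Reduction = 100·(1 − 0.83893527) = 16.1065%.

16.1065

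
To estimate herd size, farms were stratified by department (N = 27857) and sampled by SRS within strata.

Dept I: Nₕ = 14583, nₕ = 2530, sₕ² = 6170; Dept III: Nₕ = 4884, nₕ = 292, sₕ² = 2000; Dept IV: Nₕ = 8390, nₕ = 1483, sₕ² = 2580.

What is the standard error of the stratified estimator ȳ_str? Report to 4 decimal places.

0.9382

Var(ȳ_str) = Σₕ Wₕ²(1 − fₕ)sₕ²/nₕ with Wₕ = Nₕ/N, N = 27857.
Dept I: Wₕ = 0.52349499; term = 0.52349499²·(1 − 0.17348968)·6170/2530 = 0.55238005.
Dept III: Wₕ = 0.17532398; term = 0.17532398²·(1 − 0.05978706)·2000/292 = 0.19795022.
Dept IV: Wₕ = 0.30118103; term = 0.30118103²·(1 − 0.17675805)·2580/1483 = 0.12991559.
Sum = 0.88024586.
SE = √(0.88024586) = 0.9382.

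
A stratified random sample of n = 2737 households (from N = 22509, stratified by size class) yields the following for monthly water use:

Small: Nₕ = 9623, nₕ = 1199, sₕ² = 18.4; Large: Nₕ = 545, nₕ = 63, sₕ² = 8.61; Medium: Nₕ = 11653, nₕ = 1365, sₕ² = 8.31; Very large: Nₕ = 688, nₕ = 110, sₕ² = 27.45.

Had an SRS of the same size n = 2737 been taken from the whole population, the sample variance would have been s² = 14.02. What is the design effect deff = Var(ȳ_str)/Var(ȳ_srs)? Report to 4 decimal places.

0.9251

Var(ȳ_str) = Σ Wₕ²(1−fₕ)sₕ²/nₕ with Wₕ = Nₕ/22509:
  Small: (9623/22509)²·(1−1199/9623)·18.4/1199 = 0.0024553595
  Large: (545/22509)²·(1−63/545)·8.61/63 = 7.0858791 × 10^-5
  Medium: (11653/22509)²·(1−1365/11653)·8.31/1365 = 0.0014405378
  Very large: (688/22509)²·(1−110/688)·27.45/110 = 1.9586351 × 10^-4
  → Var(ȳ_str) = 0.0041626196.
Var(ȳ_srs) = (1 − 2737/22509)·14.02/2737 = 0.0044995348.
deff = 0.0041626196 / 0.0044995348 = 0.9251.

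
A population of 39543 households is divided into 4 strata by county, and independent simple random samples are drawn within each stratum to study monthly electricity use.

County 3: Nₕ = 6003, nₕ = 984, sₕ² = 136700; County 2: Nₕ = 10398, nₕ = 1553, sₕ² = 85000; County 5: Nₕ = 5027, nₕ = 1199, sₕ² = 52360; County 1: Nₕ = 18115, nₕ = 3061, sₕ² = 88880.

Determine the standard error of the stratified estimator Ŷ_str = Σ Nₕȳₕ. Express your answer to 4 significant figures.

Var(Ŷ_str) = Σₕ Nₕ²(1 − fₕ)sₕ²/nₕ.
County 3: 6003²·(1 − 984/6003)·136700/984 = 4.1856119 × 10^9.
County 2: 10398²·(1 − 1553/10398)·85000/1553 = 5.0337903 × 10^9.
County 5: 5027²·(1 − 1199/5027)·52360/1199 = 8.4035206 × 10^8.
County 1: 18115²·(1 − 3061/18115)·88880/3061 = 7.918282 × 10^9.
Sum = 1.7978036 × 10^10.
SE = √(1.7978036 × 10^10) = 134100.

134100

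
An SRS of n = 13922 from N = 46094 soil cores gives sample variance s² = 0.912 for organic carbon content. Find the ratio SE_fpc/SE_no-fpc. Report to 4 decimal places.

f = n/N = 13922/46094 = 0.30203497.
SE_no-fpc = √(s²/n) = 0.0080936907; SE_fpc = √((1−f)s²/n) = 0.0067618174.
Ratio = √(1−f) = 0.83544301.

0.8354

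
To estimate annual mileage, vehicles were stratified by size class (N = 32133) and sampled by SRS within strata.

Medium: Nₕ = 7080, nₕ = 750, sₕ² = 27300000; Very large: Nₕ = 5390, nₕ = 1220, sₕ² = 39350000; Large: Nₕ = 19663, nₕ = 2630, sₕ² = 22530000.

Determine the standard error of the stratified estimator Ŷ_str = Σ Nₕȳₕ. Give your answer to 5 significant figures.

2.2859 × 10^6

Var(Ŷ_str) = Σₕ Nₕ²(1 − fₕ)sₕ²/nₕ.
Medium: 7080²·(1 − 750/7080)·27300000/750 = 1.631317 × 10^12.
Very large: 5390²·(1 − 1220/5390)·39350000/1220 = 7.2495279 × 10^11.
Large: 19663²·(1 − 2630/19663)·22530000/2630 = 2.8691045 × 10^12.
Sum = 5.2253743 × 10^12.
SE = √(5.2253743 × 10^12) = 2.2859 × 10^6.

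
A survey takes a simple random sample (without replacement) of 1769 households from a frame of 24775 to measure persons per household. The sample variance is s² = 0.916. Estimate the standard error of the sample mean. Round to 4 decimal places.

0.0219

Under SRS without replacement, Var(ȳ) = (1 − f)·s²/n with f = n/N = 1769/24775 = 0.07140262.
Var(ȳ) = (1 − 0.07140262)·0.916/1769 = 0.92859738·5.1780667 × 10^-4 = 4.8083392 × 10^-4.
SE(ȳ) = √(4.8083392 × 10^-4) = 0.0219.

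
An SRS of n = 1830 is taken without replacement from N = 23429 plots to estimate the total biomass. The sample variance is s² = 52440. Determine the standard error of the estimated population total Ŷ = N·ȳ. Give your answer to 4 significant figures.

120400

Var(Ŷ) = N²·Var(ȳ) = N²·(1 − n/N)·s²/n.
f = 1830/23429 = 0.07810833; Var(ȳ) = 0.92189167·52440/1830 = 26.417486.
Var(Ŷ) = 23429² · 26.417486 = 1.4501035 × 10^10.
SE(Ŷ) = √(1.4501035 × 10^10) = 120400.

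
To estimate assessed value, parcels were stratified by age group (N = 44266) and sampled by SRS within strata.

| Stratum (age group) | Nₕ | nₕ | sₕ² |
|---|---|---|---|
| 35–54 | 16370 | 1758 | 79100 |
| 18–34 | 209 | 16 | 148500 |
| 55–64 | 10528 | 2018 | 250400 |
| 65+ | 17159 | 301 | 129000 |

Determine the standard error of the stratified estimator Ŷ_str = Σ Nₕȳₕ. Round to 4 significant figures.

Var(Ŷ_str) = Σₕ Nₕ²(1 − fₕ)sₕ²/nₕ.
35–54: 16370²·(1 − 1758/16370)·79100/1758 = 1.0762569 × 10^10.
18–34: 209²·(1 − 16/209)·148500/16 = 3.7437778 × 10^8.
55–64: 10528²·(1 − 2018/10528)·250400/2018 = 1.1117025 × 10^10.
65+: 17159²·(1 − 301/17159)·129000/301 = 1.2397132 × 10^11.
Sum = 1.4622529 × 10^11.
SE = √(1.4622529 × 10^11) = 382400.

382400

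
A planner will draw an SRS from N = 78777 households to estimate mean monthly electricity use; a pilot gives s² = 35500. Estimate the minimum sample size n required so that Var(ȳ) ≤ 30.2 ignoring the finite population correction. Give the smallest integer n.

Without fpc, n₀ = s²/D = 35500/30.2 = 1175.4967.
Rounding up, n = 1176.

1176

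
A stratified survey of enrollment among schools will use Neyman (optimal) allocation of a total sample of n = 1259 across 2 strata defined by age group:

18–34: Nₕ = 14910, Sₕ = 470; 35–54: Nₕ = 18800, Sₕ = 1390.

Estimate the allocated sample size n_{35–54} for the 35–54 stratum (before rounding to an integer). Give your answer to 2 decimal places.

992.77

Neyman allocation: nₕ = n·NₕSₕ / Σⱼ NⱼSⱼ.
Σ NⱼSⱼ = 14910·470 + 18800·1390 = 3.31397 × 10^7.
n_{35–54} = 1259·18800·1390 / (3.31397 × 10^7) = 992.77.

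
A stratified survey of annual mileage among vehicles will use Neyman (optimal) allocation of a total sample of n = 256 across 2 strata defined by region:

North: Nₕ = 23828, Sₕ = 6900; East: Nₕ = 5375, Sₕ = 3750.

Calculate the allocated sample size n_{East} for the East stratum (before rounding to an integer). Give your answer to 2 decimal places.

27.96

Neyman allocation: nₕ = n·NₕSₕ / Σⱼ NⱼSⱼ.
Σ NⱼSⱼ = 23828·6900 + 5375·3750 = 1.8456945 × 10^8.
n_{East} = 256·5375·3750 / (1.8456945 × 10^8) = 27.96.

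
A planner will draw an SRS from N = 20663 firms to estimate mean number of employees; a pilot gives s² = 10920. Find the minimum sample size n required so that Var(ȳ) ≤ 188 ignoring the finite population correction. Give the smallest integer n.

Without fpc, n₀ = s²/D = 10920/188 = 58.0851.
Rounding up, n = 59.

59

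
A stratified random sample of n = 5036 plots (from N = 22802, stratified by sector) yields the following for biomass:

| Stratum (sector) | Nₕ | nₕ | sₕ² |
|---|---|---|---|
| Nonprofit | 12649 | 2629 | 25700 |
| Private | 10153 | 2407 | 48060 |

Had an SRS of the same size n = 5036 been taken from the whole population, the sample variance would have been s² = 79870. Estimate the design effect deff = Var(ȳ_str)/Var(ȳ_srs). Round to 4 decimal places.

Var(ȳ_str) = Σ Wₕ²(1−fₕ)sₕ²/nₕ with Wₕ = Nₕ/22802:
  Nonprofit: (12649/22802)²·(1−2629/12649)·25700/2629 = 2.3829809
  Private: (10153/22802)²·(1−2407/10153)·48060/2407 = 3.0201859
  → Var(ȳ_str) = 5.4031668.
Var(ȳ_srs) = (1 − 5036/22802)·79870/5036 = 12.357046.
deff = 5.4031668 / 12.357046 = 0.4373.

0.4373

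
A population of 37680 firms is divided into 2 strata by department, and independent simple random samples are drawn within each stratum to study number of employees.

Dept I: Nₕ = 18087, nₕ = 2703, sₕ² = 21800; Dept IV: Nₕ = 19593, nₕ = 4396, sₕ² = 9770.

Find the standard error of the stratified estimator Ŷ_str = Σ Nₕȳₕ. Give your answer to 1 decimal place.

Var(Ŷ_str) = Σₕ Nₕ²(1 − fₕ)sₕ²/nₕ.
Dept I: 18087²·(1 − 2703/18087)·21800/2703 = 2.2441209 × 10^9.
Dept IV: 19593²·(1 − 4396/19593)·9770/4396 = 6.6175264 × 10^8.
Sum = 2.9058735 × 10^9.
SE = √(2.9058735 × 10^9) = 53906.2.

53906.2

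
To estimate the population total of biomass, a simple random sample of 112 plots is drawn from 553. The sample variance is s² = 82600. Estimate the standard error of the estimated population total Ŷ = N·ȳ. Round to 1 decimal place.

13411.1

Var(Ŷ) = N²·Var(ȳ) = N²·(1 − n/N)·s²/n.
f = 112/553 = 0.20253165; Var(ȳ) = 0.79746835·82600/112 = 588.13291.
Var(Ŷ) = 553² · 588.13291 = 1.7985634 × 10^8.
SE(Ŷ) = √(1.7985634 × 10^8) = 13411.1.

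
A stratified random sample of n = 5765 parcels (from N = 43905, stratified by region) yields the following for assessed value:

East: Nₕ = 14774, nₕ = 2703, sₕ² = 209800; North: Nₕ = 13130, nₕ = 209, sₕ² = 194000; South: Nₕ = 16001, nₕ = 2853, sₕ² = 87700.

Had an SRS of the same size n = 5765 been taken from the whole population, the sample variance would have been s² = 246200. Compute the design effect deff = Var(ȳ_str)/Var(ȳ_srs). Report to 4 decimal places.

Var(ȳ_str) = Σ Wₕ²(1−fₕ)sₕ²/nₕ with Wₕ = Nₕ/43905:
  East: (14774/43905)²·(1−2703/14774)·209800/2703 = 7.1807998
  North: (13130/43905)²·(1−209/13130)·194000/209 = 81.693656
  South: (16001/43905)²·(1−2853/16001)·87700/2853 = 3.3548776
  → Var(ȳ_str) = 92.229333.
Var(ȳ_srs) = (1 − 5765/43905)·246200/5765 = 37.098423.
deff = 92.229333 / 37.098423 = 2.4861.

2.4861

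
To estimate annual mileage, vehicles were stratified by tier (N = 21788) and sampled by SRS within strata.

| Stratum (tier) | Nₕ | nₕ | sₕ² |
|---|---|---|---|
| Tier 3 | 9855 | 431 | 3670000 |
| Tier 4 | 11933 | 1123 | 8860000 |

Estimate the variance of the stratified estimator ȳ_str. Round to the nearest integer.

Var(ȳ_str) = Σₕ Wₕ²(1 − fₕ)sₕ²/nₕ with Wₕ = Nₕ/N, N = 21788.
Tier 3: Wₕ = 0.45231320; term = 0.45231320²·(1 − 0.04373415)·3670000/431 = 1665.8886.
Tier 4: Wₕ = 0.54768680; term = 0.54768680²·(1 − 0.09410877)·8860000/1123 = 2143.8508.
Sum = 3809.7394.

3810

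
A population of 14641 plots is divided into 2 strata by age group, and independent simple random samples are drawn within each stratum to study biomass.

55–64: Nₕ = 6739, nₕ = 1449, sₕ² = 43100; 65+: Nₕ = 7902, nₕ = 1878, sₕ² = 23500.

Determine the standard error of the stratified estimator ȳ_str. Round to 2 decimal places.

2.78

Var(ȳ_str) = Σₕ Wₕ²(1 − fₕ)sₕ²/nₕ with Wₕ = Nₕ/N, N = 14641.
55–64: Wₕ = 0.46028277; term = 0.46028277²·(1 − 0.21501706)·43100/1449 = 4.9467337.
65+: Wₕ = 0.53971723; term = 0.53971723²·(1 − 0.23766135)·23500/1878 = 2.7787712.
Sum = 7.7255049.
SE = √(7.7255049) = 2.78.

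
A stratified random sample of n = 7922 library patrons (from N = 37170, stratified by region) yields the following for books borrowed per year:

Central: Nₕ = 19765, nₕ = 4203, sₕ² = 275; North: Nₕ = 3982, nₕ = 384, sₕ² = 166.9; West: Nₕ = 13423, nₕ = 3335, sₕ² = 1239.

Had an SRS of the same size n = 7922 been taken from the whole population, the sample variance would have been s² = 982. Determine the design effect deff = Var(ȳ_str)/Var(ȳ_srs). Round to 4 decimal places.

0.5689

Var(ȳ_str) = Σ Wₕ²(1−fₕ)sₕ²/nₕ with Wₕ = Nₕ/37170:
  Central: (19765/37170)²·(1−4203/19765)·275/4203 = 0.014566339
  North: (3982/37170)²·(1−384/3982)·166.9/384 = 0.0045071541
  West: (13423/37170)²·(1−3335/13423)·1239/3335 = 0.03641204
  → Var(ȳ_str) = 0.055485533.
Var(ȳ_srs) = (1 − 7922/37170)·982/7922 = 0.097539441.
deff = 0.055485533 / 0.097539441 = 0.5689.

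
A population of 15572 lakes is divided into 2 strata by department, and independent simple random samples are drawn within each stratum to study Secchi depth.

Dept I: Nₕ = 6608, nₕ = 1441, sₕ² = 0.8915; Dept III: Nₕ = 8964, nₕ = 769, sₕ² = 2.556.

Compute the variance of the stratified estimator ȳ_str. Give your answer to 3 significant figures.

0.00109

Var(ȳ_str) = Σₕ Wₕ²(1 − fₕ)sₕ²/nₕ with Wₕ = Nₕ/N, N = 15572.
Dept I: Wₕ = 0.42435140; term = 0.42435140²·(1 − 0.21806901)·0.8915/1441 = 8.7111817 × 10^-5.
Dept III: Wₕ = 0.57564860; term = 0.57564860²·(1 − 0.08578759)·2.556/769 = 0.0010069236.
Sum = 0.0010940354.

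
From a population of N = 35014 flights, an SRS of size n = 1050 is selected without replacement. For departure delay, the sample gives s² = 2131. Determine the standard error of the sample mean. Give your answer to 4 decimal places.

1.4031

Under SRS without replacement, Var(ȳ) = (1 − f)·s²/n with f = n/N = 1050/35014 = 0.02998800.
Var(ȳ) = (1 − 0.02998800)·2131/1050 = 0.97001200·2.0295238 = 1.9686624.
SE(ȳ) = √(1.9686624) = 1.4031.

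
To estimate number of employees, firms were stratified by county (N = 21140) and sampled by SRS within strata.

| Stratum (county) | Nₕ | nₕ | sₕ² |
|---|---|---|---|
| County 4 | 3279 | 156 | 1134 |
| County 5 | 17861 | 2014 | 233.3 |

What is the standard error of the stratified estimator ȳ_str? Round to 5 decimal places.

Var(ȳ_str) = Σₕ Wₕ²(1 − fₕ)sₕ²/nₕ with Wₕ = Nₕ/N, N = 21140.
County 4: Wₕ = 0.15510880; term = 0.15510880²·(1 − 0.04757548)·1134/156 = 0.16656812.
County 5: Wₕ = 0.84489120; term = 0.84489120²·(1 − 0.11275964)·233.3/2014 = 0.073366556.
Sum = 0.23993468.
SE = √(0.23993468) = 0.48983.

0.48983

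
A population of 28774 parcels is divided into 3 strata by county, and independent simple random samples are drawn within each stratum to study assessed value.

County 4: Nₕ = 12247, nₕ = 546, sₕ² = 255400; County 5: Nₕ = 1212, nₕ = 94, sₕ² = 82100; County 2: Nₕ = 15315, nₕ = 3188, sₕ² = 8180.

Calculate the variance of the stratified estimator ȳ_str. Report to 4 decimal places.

82.9669

Var(ȳ_str) = Σₕ Wₕ²(1 − fₕ)sₕ²/nₕ with Wₕ = Nₕ/N, N = 28774.
County 4: Wₕ = 0.42562730; term = 0.42562730²·(1 − 0.04458235)·255400/546 = 80.961858.
County 5: Wₕ = 0.04212136; term = 0.04212136²·(1 − 0.07755776)·82100/94 = 1.429418.
County 2: Wₕ = 0.53225134; term = 0.53225134²·(1 − 0.20816193)·8180/3188 = 0.57557893.
Sum = 82.966855.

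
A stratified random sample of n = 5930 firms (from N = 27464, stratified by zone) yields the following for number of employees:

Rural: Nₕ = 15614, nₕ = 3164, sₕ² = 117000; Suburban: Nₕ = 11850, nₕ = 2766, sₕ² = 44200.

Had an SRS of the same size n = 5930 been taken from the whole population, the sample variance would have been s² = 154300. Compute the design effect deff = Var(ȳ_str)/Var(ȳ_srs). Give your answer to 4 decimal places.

0.5789

Var(ȳ_str) = Σ Wₕ²(1−fₕ)sₕ²/nₕ with Wₕ = Nₕ/27464:
  Rural: (15614/27464)²·(1−3164/15614)·117000/3164 = 9.5302728
  Suburban: (11850/27464)²·(1−2766/11850)·44200/2766 = 2.2805415
  → Var(ȳ_str) = 11.810814.
Var(ȳ_srs) = (1 − 5930/27464)·154300/5930 = 20.401972.
deff = 11.810814 / 20.401972 = 0.5789.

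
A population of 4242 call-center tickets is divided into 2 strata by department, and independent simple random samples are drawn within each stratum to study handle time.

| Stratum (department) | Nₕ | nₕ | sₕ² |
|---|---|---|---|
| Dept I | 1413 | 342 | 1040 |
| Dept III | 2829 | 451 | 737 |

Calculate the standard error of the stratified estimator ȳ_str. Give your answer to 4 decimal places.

Var(ȳ_str) = Σₕ Wₕ²(1 − fₕ)sₕ²/nₕ with Wₕ = Nₕ/N, N = 4242.
Dept I: Wₕ = 0.33309760; term = 0.33309760²·(1 − 0.24203822)·1040/342 = 0.25573934.
Dept III: Wₕ = 0.66690240; term = 0.66690240²·(1 − 0.15942029)·737/451 = 0.61093417.
Sum = 0.86667351.
SE = √(0.86667351) = 0.9310.

0.9310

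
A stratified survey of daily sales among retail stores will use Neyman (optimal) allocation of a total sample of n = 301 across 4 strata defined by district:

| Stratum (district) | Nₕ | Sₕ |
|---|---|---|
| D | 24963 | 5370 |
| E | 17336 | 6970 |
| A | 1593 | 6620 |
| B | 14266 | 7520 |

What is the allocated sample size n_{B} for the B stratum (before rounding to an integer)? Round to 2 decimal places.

86.64

Neyman allocation: nₕ = n·NₕSₕ / Σⱼ NⱼSⱼ.
Σ NⱼSⱼ = 24963·5370 + 17336·6970 + 1593·6620 + 14266·7520 = 3.7270921 × 10^8.
n_{B} = 301·14266·7520 / (3.7270921 × 10^8) = 86.64.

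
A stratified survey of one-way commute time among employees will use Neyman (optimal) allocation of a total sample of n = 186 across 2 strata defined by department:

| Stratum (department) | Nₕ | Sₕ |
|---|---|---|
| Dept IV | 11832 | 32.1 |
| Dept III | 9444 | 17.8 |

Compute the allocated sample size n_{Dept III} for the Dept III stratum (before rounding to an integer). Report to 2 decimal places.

57.07

Neyman allocation: nₕ = n·NₕSₕ / Σⱼ NⱼSⱼ.
Σ NⱼSⱼ = 11832·32.1 + 9444·17.8 = 547910.4.
n_{Dept III} = 186·9444·17.8 / 547910.4 = 57.07.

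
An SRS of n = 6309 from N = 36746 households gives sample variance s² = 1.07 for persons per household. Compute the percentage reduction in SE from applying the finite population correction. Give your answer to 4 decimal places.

f = n/N = 6309/36746 = 0.17169216.
SE_no-fpc = √(s²/n) = 0.013023018; SE_fpc = √((1−f)s²/n) = 0.011852433.
Ratio = √(1−f) = 0.91011419. Reduction = 100·(1 − 0.91011419) = 8.9886%.

8.9886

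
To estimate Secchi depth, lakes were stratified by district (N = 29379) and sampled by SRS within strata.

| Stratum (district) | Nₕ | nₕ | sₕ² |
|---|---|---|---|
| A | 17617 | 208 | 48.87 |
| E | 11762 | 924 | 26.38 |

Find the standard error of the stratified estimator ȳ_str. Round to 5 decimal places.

Var(ȳ_str) = Σₕ Wₕ²(1 − fₕ)sₕ²/nₕ with Wₕ = Nₕ/N, N = 29379.
A: Wₕ = 0.59964601; term = 0.59964601²·(1 − 0.01180678)·48.87/208 = 0.083485445.
E: Wₕ = 0.40035399; term = 0.40035399²·(1 − 0.07855807)·26.38/924 = 0.0042165681.
Sum = 0.087702013.
SE = √(0.087702013) = 0.29615.

0.29615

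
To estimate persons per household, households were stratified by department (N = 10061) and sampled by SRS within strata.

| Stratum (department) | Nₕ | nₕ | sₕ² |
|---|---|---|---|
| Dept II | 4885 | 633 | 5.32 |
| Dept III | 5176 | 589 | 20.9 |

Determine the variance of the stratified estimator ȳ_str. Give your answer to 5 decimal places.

Var(ȳ_str) = Σₕ Wₕ²(1 − fₕ)sₕ²/nₕ with Wₕ = Nₕ/N, N = 10061.
Dept II: Wₕ = 0.48553822; term = 0.48553822²·(1 − 0.12958035)·5.32/633 = 0.0017245804.
Dept III: Wₕ = 0.51446178; term = 0.51446178²·(1 − 0.11379444)·20.9/589 = 0.008322843.
Sum = 0.010047423.

0.01005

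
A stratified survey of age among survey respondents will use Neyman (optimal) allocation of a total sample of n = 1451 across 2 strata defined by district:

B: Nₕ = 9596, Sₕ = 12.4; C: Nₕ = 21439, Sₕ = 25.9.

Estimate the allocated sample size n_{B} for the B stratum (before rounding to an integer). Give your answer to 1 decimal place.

256.1

Neyman allocation: nₕ = n·NₕSₕ / Σⱼ NⱼSⱼ.
Σ NⱼSⱼ = 9596·12.4 + 21439·25.9 = 674260.5.
n_{B} = 1451·9596·12.4 / 674260.5 = 256.1.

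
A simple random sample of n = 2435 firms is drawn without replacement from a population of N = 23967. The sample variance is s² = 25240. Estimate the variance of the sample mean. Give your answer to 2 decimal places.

9.31

Under SRS without replacement, Var(ȳ) = (1 − f)·s²/n with f = n/N = 2435/23967 = 0.10159803.
Var(ȳ) = (1 − 0.10159803)·25240/2435 = 0.89840197·10.365503 = 9.3123884.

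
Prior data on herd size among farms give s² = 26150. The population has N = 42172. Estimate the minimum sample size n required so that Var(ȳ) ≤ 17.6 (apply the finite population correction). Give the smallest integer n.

Without fpc, n₀ = s²/D = 26150/17.6 = 1485.7955.
With fpc, (1 − n/N)·s²/n ≤ D requires n ≥ n₀/(1 + n₀/N) = 1485.7955/(1 + 1485.7955/42172) = 1435.2298.
Rounding up, n = 1436.

1436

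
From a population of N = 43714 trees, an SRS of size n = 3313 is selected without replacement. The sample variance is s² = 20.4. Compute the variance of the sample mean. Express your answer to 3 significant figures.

0.00569

Under SRS without replacement, Var(ȳ) = (1 − f)·s²/n with f = n/N = 3313/43714 = 0.07578808.
Var(ȳ) = (1 − 0.07578808)·20.4/3313 = 0.92421192·0.0061575611 = 0.0056908914.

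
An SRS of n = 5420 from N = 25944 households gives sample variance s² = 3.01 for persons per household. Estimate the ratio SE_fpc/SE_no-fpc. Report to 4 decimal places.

0.8894

f = n/N = 5420/25944 = 0.20891150.
SE_no-fpc = √(s²/n) = 0.023565877; SE_fpc = √((1−f)s²/n) = 0.020960235.
Ratio = √(1−f) = 0.88943156.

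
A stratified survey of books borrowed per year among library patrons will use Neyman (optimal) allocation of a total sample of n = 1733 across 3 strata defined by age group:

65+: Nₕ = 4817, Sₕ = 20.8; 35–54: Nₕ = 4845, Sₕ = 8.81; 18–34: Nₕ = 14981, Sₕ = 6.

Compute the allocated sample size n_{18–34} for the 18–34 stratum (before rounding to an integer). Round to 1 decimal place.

669.2

Neyman allocation: nₕ = n·NₕSₕ / Σⱼ NⱼSⱼ.
Σ NⱼSⱼ = 4817·20.8 + 4845·8.81 + 14981·6 = 232764.05.
n_{18–34} = 1733·14981·6 / 232764.05 = 669.2.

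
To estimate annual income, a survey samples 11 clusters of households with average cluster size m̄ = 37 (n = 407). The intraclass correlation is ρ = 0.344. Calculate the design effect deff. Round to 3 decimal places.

13.384

deff = 1 + (37 − 1)·0.344 = 1 + 12.384 = 13.384.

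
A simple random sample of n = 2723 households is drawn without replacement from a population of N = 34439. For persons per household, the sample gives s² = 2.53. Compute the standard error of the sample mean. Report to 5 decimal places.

Under SRS without replacement, Var(ȳ) = (1 − f)·s²/n with f = n/N = 2723/34439 = 0.07906734.
Var(ȳ) = (1 − 0.07906734)·2.53/2723 = 0.92093266·9.2912229 × 10^-4 = 8.5565907 × 10^-4.
SE(ȳ) = √(8.5565907 × 10^-4) = 0.02925.

0.02925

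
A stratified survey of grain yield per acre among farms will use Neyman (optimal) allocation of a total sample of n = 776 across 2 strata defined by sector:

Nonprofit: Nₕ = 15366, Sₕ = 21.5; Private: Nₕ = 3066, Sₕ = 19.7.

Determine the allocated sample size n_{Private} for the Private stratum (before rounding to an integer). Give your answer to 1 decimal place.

Neyman allocation: nₕ = n·NₕSₕ / Σⱼ NⱼSⱼ.
Σ NⱼSⱼ = 15366·21.5 + 3066·19.7 = 390769.2.
n_{Private} = 776·3066·19.7 / 390769.2 = 119.9.

119.9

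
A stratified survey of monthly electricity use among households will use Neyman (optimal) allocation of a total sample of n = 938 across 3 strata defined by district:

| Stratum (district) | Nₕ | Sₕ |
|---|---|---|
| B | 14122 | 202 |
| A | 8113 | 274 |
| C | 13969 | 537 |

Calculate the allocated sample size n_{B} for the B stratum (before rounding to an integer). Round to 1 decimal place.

Neyman allocation: nₕ = n·NₕSₕ / Σⱼ NⱼSⱼ.
Σ NⱼSⱼ = 14122·202 + 8113·274 + 13969·537 = 1.2576959 × 10^7.
n_{B} = 938·14122·202 / (1.2576959 × 10^7) = 212.8.

212.8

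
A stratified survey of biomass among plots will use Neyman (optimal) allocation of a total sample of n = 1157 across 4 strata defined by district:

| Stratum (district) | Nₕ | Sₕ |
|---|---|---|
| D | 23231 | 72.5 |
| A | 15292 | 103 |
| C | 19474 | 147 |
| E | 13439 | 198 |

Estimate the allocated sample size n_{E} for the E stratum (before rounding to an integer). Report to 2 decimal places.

350.53

Neyman allocation: nₕ = n·NₕSₕ / Σⱼ NⱼSⱼ.
Σ NⱼSⱼ = 23231·72.5 + 15292·103 + 19474·147 + 13439·198 = 8.7829235 × 10^6.
n_{E} = 1157·13439·198 / (8.7829235 × 10^6) = 350.53.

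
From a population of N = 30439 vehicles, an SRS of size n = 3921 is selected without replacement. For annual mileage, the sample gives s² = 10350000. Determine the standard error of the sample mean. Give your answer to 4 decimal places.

47.9542

Under SRS without replacement, Var(ȳ) = (1 − f)·s²/n with f = n/N = 3921/30439 = 0.12881501.
Var(ȳ) = (1 − 0.12881501)·10350000/3921 = 0.87118499·2639.6327 = 2299.6084.
SE(ȳ) = √(2299.6084) = 47.9542.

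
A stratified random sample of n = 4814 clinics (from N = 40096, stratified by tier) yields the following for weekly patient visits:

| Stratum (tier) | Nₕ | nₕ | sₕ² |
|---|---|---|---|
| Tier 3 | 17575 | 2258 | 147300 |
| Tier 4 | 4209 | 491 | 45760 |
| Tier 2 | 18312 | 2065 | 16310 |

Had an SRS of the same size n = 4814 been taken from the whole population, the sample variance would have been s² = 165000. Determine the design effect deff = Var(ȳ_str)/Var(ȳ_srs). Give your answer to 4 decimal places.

Var(ȳ_str) = Σ Wₕ²(1−fₕ)sₕ²/nₕ with Wₕ = Nₕ/40096:
  Tier 3: (17575/40096)²·(1−2258/17575)·147300/2258 = 10.923096
  Tier 4: (4209/40096)²·(1−491/4209)·45760/491 = 0.9071743
  Tier 2: (18312/40096)²·(1−2065/18312)·16310/2065 = 1.4616412
  → Var(ȳ_str) = 13.291912.
Var(ȳ_srs) = (1 − 4814/40096)·165000/4814 = 30.159907.
deff = 13.291912 / 30.159907 = 0.4407.

0.4407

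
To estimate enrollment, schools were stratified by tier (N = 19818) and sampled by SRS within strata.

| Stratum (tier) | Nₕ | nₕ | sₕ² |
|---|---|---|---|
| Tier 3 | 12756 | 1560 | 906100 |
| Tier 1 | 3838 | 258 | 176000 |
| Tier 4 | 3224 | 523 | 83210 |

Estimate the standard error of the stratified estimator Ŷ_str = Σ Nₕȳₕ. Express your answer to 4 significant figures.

Var(Ŷ_str) = Σₕ Nₕ²(1 − fₕ)sₕ²/nₕ.
Tier 3: 12756²·(1 − 1560/12756)·906100/1560 = 8.2952396 × 10^10.
Tier 1: 3838²·(1 − 258/3838)·176000/258 = 9.3730505 × 10^9.
Tier 4: 3224²·(1 − 523/3224)·83210/523 = 1.3854583 × 10^9.
Sum = 9.3710905 × 10^10.
SE = √(9.3710905 × 10^10) = 306100.

306100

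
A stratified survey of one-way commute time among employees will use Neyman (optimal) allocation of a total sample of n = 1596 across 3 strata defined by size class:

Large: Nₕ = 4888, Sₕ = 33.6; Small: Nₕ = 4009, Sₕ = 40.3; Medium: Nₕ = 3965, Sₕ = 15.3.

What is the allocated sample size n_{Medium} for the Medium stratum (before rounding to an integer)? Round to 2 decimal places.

Neyman allocation: nₕ = n·NₕSₕ / Σⱼ NⱼSⱼ.
Σ NⱼSⱼ = 4888·33.6 + 4009·40.3 + 3965·15.3 = 386464.
n_{Medium} = 1596·3965·15.3 / 386464 = 250.53.

250.53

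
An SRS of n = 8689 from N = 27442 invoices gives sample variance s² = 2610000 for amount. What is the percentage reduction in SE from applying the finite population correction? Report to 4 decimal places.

f = n/N = 8689/27442 = 0.31663144.
SE_no-fpc = √(s²/n) = 17.331468; SE_fpc = √((1−f)s²/n) = 14.32725.
Ratio = √(1−f) = 0.82666109. Reduction = 100·(1 − 0.82666109) = 17.3339%.

17.3339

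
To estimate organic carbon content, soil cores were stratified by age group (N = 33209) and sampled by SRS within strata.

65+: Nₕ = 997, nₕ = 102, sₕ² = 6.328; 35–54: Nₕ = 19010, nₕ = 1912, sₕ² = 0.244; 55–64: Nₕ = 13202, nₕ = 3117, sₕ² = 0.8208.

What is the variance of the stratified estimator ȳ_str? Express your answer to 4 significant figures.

1.196 × 10^-4

Var(ȳ_str) = Σₕ Wₕ²(1 − fₕ)sₕ²/nₕ with Wₕ = Nₕ/N, N = 33209.
65+: Wₕ = 0.03002198; term = 0.03002198²·(1 − 0.10230692)·6.328/102 = 5.0196438 × 10^-5.
35–54: Wₕ = 0.57243518; term = 0.57243518²·(1 − 0.10057864)·0.244/1912 = 3.761125 × 10^-5.
55–64: Wₕ = 0.39754283; term = 0.39754283²·(1 − 0.23610059)·0.8208/3117 = 3.1791029 × 10^-5.
Sum = 1.1959872 × 10^-4.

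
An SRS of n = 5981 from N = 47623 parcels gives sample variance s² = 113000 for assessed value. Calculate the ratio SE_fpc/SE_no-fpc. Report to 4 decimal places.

f = n/N = 5981/47623 = 0.12559058.
SE_no-fpc = √(s²/n) = 4.3466265; SE_fpc = √((1−f)s²/n) = 4.0645244.
Ratio = √(1−f) = 0.93509862.

0.9351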